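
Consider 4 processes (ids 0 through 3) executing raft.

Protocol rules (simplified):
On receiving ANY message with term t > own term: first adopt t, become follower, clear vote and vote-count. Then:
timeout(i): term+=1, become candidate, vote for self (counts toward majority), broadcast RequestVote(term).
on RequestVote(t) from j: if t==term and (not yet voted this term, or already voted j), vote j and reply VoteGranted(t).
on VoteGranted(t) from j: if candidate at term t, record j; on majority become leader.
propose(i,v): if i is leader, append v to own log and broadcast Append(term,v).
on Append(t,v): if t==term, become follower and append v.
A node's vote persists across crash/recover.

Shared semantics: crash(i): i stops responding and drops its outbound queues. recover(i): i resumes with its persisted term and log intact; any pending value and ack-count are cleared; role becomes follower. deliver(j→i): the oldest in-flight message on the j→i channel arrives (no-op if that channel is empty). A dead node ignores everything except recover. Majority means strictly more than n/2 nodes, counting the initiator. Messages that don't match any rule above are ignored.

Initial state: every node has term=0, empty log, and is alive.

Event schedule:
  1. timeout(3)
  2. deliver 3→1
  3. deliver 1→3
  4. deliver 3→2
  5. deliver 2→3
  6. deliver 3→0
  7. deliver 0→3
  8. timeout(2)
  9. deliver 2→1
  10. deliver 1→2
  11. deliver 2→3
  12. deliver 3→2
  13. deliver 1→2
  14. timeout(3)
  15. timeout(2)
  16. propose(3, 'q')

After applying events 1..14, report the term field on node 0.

1. timeout(3):  <3:cand t1 ->
2. deliver 3→1:  <1:foll t1 ->
3. deliver 1→3:  nop
4. deliver 3→2:  <2:foll t1 ->
5. deliver 2→3:  <3:lead t1 ->
6. deliver 3→0:  <0:foll t1 ->
7. deliver 0→3:  nop
8. timeout(2):  <2:cand t2 ->
9. deliver 2→1:  <1:foll t2 ->
10. deliver 1→2:  nop
11. deliver 2→3:  <3:foll t2 ->
12. deliver 3→2:  <2:lead t2 ->
13. deliver 1→2:  nop
14. timeout(3):  <3:cand t3 ->

1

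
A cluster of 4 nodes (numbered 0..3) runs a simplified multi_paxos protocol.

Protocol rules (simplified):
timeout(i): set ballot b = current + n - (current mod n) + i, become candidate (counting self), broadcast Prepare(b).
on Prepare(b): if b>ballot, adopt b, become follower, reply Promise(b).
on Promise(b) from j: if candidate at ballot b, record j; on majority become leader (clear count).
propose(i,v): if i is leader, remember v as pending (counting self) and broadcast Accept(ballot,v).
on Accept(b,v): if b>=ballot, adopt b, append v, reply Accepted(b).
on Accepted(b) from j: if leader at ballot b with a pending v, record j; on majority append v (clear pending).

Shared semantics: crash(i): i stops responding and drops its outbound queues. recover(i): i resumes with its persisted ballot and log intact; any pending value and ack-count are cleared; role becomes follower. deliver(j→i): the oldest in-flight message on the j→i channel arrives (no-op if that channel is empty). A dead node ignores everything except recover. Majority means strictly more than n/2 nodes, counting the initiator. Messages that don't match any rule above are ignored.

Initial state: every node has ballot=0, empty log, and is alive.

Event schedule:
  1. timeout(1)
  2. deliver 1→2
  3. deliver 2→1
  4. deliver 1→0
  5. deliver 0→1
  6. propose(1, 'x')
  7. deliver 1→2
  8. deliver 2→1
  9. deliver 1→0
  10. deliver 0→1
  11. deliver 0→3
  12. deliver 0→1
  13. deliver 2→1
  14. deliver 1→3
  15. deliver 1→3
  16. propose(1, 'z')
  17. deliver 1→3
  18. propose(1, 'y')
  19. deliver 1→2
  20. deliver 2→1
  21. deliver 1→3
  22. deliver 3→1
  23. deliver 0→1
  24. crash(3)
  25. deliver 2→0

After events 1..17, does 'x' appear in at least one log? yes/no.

e1 timeout(1): 1[cand,b=5,-]
e2 deliver 1→2: 2[foll,b=5,-]
e3 deliver 2→1: ·
e4 deliver 1→0: 0[foll,b=5,-]
e5 deliver 0→1: 1[lead,b=5,-]
e6 propose(1,'x'): ·
e7 deliver 1→2: 2[foll,b=5,x]
e8 deliver 2→1: ·
e9 deliver 1→0: 0[foll,b=5,x]
e10 deliver 0→1: 1[lead,b=5,x]
e11 deliver 0→3: ·
e12 deliver 0→1: ·
e13 deliver 2→1: ·
e14 deliver 1→3: 3[foll,b=5,-]
e15 deliver 1→3: 3[foll,b=5,x]
e16 propose(1,'z'): ·
e17 deliver 1→3: 3[foll,b=5,x,z]

yes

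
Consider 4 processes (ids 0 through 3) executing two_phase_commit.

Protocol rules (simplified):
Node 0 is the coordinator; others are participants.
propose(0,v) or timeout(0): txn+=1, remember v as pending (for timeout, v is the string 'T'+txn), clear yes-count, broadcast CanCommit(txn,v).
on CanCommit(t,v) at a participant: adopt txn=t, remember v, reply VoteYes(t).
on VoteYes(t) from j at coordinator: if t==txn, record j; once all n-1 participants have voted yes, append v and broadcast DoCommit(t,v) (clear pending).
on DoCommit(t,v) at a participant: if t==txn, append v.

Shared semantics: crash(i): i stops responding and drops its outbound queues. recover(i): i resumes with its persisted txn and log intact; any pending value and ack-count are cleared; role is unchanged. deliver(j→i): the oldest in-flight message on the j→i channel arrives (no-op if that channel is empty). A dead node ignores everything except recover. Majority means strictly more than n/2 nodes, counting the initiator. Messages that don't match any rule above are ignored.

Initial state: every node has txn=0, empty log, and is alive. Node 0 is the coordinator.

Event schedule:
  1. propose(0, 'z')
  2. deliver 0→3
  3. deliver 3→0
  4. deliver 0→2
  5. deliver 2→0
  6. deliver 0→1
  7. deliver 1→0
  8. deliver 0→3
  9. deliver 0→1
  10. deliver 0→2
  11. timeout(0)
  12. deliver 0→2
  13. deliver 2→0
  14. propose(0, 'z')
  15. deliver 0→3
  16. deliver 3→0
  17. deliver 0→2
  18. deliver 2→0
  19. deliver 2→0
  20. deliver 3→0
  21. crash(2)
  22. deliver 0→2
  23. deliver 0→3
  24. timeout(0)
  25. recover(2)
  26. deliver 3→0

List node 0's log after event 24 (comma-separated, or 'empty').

z

[1] propose(0,'z') → N0(coor t1 [-])
[2] deliver 0→3 → N3(part t1 [-])
[3] deliver 3→0 → ∅
[4] deliver 0→2 → N2(part t1 [-])
[5] deliver 2→0 → ∅
[6] deliver 0→1 → N1(part t1 [-])
[7] deliver 1→0 → N0(coor t1 [z])
[8] deliver 0→3 → N3(part t1 [z])
[9] deliver 0→1 → N1(part t1 [z])
[10] deliver 0→2 → N2(part t1 [z])
[11] timeout(0) → N0(coor t2 [z])
[12] deliver 0→2 → N2(part t2 [z])
[13] deliver 2→0 → ∅
[14] propose(0,'z') → N0(coor t3 [z])
[15] deliver 0→3 → N3(part t2 [z])
[16] deliver 3→0 → ∅
[17] deliver 0→2 → N2(part t3 [z])
[18] deliver 2→0 → ∅
[19] deliver 2→0 → ∅
[20] deliver 3→0 → ∅
[21] crash(2) → N2(✗part t3 [z])
[22] deliver 0→2 → ∅
[23] deliver 0→3 → N3(part t3 [z])
[24] timeout(0) → N0(coor t4 [z])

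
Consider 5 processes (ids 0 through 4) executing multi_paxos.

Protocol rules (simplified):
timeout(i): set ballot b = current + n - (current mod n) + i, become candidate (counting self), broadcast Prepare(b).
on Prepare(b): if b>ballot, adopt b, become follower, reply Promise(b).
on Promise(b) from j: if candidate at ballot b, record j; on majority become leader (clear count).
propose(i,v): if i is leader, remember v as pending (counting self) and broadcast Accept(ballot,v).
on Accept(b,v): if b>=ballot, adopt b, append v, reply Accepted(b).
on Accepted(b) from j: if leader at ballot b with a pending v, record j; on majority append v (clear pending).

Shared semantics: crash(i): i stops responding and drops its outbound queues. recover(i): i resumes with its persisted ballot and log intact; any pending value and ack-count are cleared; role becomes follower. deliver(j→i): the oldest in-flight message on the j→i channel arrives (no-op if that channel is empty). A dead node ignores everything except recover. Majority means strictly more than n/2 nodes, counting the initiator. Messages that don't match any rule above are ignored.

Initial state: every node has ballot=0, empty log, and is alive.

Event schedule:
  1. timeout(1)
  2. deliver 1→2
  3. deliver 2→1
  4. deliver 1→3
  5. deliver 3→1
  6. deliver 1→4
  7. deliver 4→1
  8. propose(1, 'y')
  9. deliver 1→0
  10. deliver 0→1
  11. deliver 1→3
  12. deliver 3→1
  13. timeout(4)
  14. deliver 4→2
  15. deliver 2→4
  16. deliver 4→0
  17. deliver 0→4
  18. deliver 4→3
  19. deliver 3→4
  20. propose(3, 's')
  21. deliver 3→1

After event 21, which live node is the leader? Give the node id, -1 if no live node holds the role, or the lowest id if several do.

1

step 1 timeout(1): 1={cand,b=6,log=-}
step 2 deliver 1→2: 2={foll,b=6,log=-}
step 3 deliver 2→1: —
step 4 deliver 1→3: 3={foll,b=6,log=-}
step 5 deliver 3→1: 1={lead,b=6,log=-}
step 6 deliver 1→4: 4={foll,b=6,log=-}
step 7 deliver 4→1: —
step 8 propose(1,'y'): —
step 9 deliver 1→0: 0={foll,b=6,log=-}
step 10 deliver 0→1: —
step 11 deliver 1→3: 3={foll,b=6,log=y}
step 12 deliver 3→1: —
step 13 timeout(4): 4={cand,b=14,log=-}
step 14 deliver 4→2: 2={foll,b=14,log=-}
step 15 deliver 2→4: —
step 16 deliver 4→0: 0={foll,b=14,log=-}
step 17 deliver 0→4: 4={lead,b=14,log=-}
step 18 deliver 4→3: 3={foll,b=14,log=y}
step 19 deliver 3→4: —
step 20 propose(3,'s'): —
step 21 deliver 3→1: —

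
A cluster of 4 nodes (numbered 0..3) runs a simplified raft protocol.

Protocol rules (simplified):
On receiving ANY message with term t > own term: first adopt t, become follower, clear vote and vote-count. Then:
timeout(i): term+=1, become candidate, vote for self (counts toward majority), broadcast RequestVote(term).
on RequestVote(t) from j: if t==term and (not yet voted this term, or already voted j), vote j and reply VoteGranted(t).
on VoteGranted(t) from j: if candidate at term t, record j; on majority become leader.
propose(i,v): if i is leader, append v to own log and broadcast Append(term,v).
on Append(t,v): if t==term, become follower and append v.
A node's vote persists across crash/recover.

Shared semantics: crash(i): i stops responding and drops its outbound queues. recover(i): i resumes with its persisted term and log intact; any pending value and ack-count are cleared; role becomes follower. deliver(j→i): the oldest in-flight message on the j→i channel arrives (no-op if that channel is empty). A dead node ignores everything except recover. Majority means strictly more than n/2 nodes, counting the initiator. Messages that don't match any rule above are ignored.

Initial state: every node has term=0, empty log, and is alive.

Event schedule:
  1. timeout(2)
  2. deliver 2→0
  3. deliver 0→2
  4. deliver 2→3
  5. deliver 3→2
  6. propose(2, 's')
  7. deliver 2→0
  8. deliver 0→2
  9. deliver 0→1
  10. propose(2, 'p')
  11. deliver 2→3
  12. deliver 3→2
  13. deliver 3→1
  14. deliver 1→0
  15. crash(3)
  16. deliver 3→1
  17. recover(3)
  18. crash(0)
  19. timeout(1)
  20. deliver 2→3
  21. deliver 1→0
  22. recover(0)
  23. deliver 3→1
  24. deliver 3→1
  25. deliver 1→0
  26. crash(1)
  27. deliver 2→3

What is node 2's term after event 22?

1

1. timeout(2):  <2:cand t1 ->
2. deliver 2→0:  <0:foll t1 ->
3. deliver 0→2:  nop
4. deliver 2→3:  <3:foll t1 ->
5. deliver 3→2:  <2:lead t1 ->
6. propose(2,'s'):  <2:lead t1 s>
7. deliver 2→0:  <0:foll t1 s>
8. deliver 0→2:  nop
9. deliver 0→1:  nop
10. propose(2,'p'):  <2:lead t1 s,p>
11. deliver 2→3:  <3:foll t1 s>
12. deliver 3→2:  nop
13. deliver 3→1:  nop
14. deliver 1→0:  nop
15. crash(3):  <3:✗foll t1 s>
16. deliver 3→1:  nop
17. recover(3):  <3:foll t1 s>
18. crash(0):  <0:✗foll t1 s>
19. timeout(1):  <1:cand t1 ->
20. deliver 2→3:  <3:foll t1 s,p>
21. deliver 1→0:  nop
22. recover(0):  <0:foll t1 s>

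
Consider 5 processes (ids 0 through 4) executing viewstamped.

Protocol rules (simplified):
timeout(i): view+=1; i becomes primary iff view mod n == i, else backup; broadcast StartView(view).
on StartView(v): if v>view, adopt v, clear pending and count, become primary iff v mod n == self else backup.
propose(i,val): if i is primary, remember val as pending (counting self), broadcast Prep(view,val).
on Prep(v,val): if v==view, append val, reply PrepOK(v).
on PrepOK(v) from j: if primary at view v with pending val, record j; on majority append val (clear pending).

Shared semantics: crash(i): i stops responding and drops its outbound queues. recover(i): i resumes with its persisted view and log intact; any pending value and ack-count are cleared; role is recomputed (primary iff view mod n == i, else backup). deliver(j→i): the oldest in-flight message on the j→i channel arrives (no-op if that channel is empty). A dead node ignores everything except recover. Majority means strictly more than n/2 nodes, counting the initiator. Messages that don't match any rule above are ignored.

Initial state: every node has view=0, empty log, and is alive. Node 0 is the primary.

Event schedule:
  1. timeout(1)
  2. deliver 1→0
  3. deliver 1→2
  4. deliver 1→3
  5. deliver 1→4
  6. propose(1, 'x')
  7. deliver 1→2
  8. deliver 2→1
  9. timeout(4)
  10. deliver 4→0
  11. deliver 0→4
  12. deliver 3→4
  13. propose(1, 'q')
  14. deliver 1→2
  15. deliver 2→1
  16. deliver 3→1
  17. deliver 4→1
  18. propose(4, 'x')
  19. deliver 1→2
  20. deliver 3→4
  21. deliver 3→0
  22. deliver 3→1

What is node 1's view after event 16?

1

step 1 timeout(1): 1={prim,v=1,log=-}
step 2 deliver 1→0: 0={back,v=1,log=-}
step 3 deliver 1→2: 2={back,v=1,log=-}
step 4 deliver 1→3: 3={back,v=1,log=-}
step 5 deliver 1→4: 4={back,v=1,log=-}
step 6 propose(1,'x'): —
step 7 deliver 1→2: 2={back,v=1,log=x}
step 8 deliver 2→1: —
step 9 timeout(4): 4={back,v=2,log=-}
step 10 deliver 4→0: 0={back,v=2,log=-}
step 11 deliver 0→4: —
step 12 deliver 3→4: —
step 13 propose(1,'q'): —
step 14 deliver 1→2: 2={back,v=1,log=x,q}
step 15 deliver 2→1: —
step 16 deliver 3→1: —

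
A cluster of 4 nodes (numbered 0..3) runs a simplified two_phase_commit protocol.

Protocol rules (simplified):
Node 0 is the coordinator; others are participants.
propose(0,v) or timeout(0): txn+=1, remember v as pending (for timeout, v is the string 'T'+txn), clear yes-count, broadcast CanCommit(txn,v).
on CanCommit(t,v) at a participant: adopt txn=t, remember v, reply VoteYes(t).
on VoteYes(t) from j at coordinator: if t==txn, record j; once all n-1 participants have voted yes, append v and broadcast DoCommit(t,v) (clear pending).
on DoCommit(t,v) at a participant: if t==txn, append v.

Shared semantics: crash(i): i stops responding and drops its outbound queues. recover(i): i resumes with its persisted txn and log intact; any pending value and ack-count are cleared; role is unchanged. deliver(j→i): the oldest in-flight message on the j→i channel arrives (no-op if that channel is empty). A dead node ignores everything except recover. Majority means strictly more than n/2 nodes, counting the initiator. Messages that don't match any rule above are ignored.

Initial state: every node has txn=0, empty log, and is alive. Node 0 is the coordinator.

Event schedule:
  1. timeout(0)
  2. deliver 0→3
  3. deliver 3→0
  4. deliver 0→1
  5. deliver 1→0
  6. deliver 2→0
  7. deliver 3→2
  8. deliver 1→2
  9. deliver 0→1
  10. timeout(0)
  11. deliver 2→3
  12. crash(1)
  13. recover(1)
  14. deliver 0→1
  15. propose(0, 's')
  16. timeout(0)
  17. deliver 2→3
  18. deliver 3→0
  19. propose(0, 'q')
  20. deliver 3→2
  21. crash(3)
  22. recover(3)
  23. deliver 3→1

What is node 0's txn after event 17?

1. timeout(0):  <0:coor t1 ->
2. deliver 0→3:  <3:part t1 ->
3. deliver 3→0:  nop
4. deliver 0→1:  <1:part t1 ->
5. deliver 1→0:  nop
6. deliver 2→0:  nop
7. deliver 3→2:  nop
8. deliver 1→2:  nop
9. deliver 0→1:  nop
10. timeout(0):  <0:coor t2 ->
11. deliver 2→3:  nop
12. crash(1):  <1:✗part t1 ->
13. recover(1):  <1:part t1 ->
14. deliver 0→1:  <1:part t2 ->
15. propose(0,'s'):  <0:coor t3 ->
16. timeout(0):  <0:coor t4 ->
17. deliver 2→3:  nop

4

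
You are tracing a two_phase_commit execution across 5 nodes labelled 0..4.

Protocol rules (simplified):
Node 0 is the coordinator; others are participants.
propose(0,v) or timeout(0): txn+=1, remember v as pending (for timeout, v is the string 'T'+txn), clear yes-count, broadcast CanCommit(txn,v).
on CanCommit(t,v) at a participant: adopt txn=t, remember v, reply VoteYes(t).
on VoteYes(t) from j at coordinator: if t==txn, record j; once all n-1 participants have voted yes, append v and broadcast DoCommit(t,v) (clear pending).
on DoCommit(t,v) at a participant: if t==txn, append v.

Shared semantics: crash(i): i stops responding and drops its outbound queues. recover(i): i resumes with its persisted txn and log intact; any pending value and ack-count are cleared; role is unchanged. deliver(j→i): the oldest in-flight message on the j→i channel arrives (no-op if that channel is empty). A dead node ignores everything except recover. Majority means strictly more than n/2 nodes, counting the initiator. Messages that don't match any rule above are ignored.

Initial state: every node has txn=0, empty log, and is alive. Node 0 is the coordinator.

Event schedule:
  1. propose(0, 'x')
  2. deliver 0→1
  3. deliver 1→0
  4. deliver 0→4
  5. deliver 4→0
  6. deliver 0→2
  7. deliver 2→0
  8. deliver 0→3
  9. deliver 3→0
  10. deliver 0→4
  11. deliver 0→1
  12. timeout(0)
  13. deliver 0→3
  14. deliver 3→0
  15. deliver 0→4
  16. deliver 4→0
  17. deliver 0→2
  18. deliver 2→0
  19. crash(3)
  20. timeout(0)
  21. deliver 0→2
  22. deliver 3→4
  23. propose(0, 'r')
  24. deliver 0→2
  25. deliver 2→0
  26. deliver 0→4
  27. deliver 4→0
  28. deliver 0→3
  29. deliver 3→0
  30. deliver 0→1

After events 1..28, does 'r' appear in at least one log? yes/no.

step 1 propose(0,'x'): 0={coor,t=1,log=-}
step 2 deliver 0→1: 1={part,t=1,log=-}
step 3 deliver 1→0: —
step 4 deliver 0→4: 4={part,t=1,log=-}
step 5 deliver 4→0: —
step 6 deliver 0→2: 2={part,t=1,log=-}
step 7 deliver 2→0: —
step 8 deliver 0→3: 3={part,t=1,log=-}
step 9 deliver 3→0: 0={coor,t=1,log=x}
step 10 deliver 0→4: 4={part,t=1,log=x}
step 11 deliver 0→1: 1={part,t=1,log=x}
step 12 timeout(0): 0={coor,t=2,log=x}
step 13 deliver 0→3: 3={part,t=1,log=x}
step 14 deliver 3→0: —
step 15 deliver 0→4: 4={part,t=2,log=x}
step 16 deliver 4→0: —
step 17 deliver 0→2: 2={part,t=1,log=x}
step 18 deliver 2→0: —
step 19 crash(3): 3={✗part,t=1,log=x}
step 20 timeout(0): 0={coor,t=3,log=x}
step 21 deliver 0→2: 2={part,t=2,log=x}
step 22 deliver 3→4: —
step 23 propose(0,'r'): 0={coor,t=4,log=x}
step 24 deliver 0→2: 2={part,t=3,log=x}
step 25 deliver 2→0: —
step 26 deliver 0→4: 4={part,t=3,log=x}
step 27 deliver 4→0: —
step 28 deliver 0→3: —

no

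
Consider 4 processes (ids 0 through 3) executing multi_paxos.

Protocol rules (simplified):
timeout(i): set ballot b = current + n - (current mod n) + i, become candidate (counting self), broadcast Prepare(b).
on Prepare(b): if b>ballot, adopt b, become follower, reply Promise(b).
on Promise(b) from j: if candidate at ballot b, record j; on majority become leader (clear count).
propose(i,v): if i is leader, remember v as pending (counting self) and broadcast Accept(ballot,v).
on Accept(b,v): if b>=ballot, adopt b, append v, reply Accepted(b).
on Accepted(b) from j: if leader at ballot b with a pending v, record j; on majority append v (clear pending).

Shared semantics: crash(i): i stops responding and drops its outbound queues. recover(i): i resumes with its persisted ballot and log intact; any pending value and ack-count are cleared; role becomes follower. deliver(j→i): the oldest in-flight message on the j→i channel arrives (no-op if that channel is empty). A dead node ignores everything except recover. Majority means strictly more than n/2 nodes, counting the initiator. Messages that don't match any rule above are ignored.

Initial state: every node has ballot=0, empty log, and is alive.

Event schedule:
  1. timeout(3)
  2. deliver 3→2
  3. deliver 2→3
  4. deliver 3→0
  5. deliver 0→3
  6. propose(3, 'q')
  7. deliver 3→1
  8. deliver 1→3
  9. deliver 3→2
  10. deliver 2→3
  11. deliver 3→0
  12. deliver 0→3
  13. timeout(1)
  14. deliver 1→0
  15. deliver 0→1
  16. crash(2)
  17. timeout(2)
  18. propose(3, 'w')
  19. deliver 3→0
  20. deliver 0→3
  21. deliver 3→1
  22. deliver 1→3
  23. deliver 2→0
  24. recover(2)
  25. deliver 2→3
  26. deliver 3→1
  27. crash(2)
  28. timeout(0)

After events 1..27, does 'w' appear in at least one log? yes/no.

no

step 1 timeout(3): 3={cand,b=7,log=-}
step 2 deliver 3→2: 2={foll,b=7,log=-}
step 3 deliver 2→3: —
step 4 deliver 3→0: 0={foll,b=7,log=-}
step 5 deliver 0→3: 3={lead,b=7,log=-}
step 6 propose(3,'q'): —
step 7 deliver 3→1: 1={foll,b=7,log=-}
step 8 deliver 1→3: —
step 9 deliver 3→2: 2={foll,b=7,log=q}
step 10 deliver 2→3: —
step 11 deliver 3→0: 0={foll,b=7,log=q}
step 12 deliver 0→3: 3={lead,b=7,log=q}
step 13 timeout(1): 1={cand,b=9,log=-}
step 14 deliver 1→0: 0={foll,b=9,log=q}
step 15 deliver 0→1: —
step 16 crash(2): 2={✗foll,b=7,log=q}
step 17 timeout(2): —
step 18 propose(3,'w'): —
step 19 deliver 3→0: —
step 20 deliver 0→3: —
step 21 deliver 3→1: —
step 22 deliver 1→3: 3={foll,b=9,log=q}
step 23 deliver 2→0: —
step 24 recover(2): 2={foll,b=7,log=q}
step 25 deliver 2→3: —
step 26 deliver 3→1: —
step 27 crash(2): 2={✗foll,b=7,log=q}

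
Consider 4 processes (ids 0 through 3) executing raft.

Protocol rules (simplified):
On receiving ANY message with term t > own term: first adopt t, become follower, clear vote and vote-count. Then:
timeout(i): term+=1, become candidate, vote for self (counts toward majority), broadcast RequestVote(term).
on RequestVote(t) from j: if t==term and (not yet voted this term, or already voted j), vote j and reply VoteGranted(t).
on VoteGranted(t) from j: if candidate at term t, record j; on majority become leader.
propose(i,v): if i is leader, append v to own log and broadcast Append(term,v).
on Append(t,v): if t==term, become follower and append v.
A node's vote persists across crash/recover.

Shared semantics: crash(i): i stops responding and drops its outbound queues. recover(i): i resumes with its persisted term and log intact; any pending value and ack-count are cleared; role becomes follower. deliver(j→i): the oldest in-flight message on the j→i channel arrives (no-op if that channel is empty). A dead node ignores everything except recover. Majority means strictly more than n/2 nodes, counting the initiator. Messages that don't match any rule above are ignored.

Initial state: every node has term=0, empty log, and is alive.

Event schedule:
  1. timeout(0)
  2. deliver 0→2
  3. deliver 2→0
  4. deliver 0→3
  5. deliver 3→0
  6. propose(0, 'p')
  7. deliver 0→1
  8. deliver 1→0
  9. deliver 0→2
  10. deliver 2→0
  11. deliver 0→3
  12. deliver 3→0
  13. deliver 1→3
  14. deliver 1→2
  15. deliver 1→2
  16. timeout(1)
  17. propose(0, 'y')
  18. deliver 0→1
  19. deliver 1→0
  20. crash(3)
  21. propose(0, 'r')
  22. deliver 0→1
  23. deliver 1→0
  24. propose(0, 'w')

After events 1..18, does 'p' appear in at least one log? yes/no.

1. timeout(0):  <0:cand t1 ->
2. deliver 0→2:  <2:foll t1 ->
3. deliver 2→0:  nop
4. deliver 0→3:  <3:foll t1 ->
5. deliver 3→0:  <0:lead t1 ->
6. propose(0,'p'):  <0:lead t1 p>
7. deliver 0→1:  <1:foll t1 ->
8. deliver 1→0:  nop
9. deliver 0→2:  <2:foll t1 p>
10. deliver 2→0:  nop
11. deliver 0→3:  <3:foll t1 p>
12. deliver 3→0:  nop
13. deliver 1→3:  nop
14. deliver 1→2:  nop
15. deliver 1→2:  nop
16. timeout(1):  <1:cand t2 ->
17. propose(0,'y'):  <0:lead t1 p,y>
18. deliver 0→1:  nop

yes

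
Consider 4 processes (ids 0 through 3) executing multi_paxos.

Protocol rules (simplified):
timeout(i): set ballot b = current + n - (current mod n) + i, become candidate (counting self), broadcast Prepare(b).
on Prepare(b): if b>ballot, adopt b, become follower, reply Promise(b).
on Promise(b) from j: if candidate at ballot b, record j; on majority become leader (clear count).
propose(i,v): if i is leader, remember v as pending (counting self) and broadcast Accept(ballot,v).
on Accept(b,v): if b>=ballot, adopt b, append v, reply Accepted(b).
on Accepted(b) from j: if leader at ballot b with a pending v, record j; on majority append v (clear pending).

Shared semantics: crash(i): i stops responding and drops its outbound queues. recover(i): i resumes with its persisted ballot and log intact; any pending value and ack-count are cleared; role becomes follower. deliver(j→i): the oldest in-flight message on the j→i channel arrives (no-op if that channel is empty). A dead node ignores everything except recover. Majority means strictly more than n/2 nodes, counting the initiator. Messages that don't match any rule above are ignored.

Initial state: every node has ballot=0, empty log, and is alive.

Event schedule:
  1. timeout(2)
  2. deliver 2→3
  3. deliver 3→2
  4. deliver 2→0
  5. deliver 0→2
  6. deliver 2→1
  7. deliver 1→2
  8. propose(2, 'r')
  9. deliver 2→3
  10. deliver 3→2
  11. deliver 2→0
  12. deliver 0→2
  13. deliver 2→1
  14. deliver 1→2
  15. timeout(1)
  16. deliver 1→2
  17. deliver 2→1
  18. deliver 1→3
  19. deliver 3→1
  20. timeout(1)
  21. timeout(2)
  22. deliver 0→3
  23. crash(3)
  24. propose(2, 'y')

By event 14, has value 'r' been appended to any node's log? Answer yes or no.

yes

after 1 — timeout(2): n2:cand/b6/[-]
after 2 — deliver 2→3: n3:foll/b6/[-]
after 3 — deliver 3→2: ·
after 4 — deliver 2→0: n0:foll/b6/[-]
after 5 — deliver 0→2: n2:lead/b6/[-]
after 6 — deliver 2→1: n1:foll/b6/[-]
after 7 — deliver 1→2: ·
after 8 — propose(2,'r'): ·
after 9 — deliver 2→3: n3:foll/b6/[r]
after 10 — deliver 3→2: ·
after 11 — deliver 2→0: n0:foll/b6/[r]
after 12 — deliver 0→2: n2:lead/b6/[r]
after 13 — deliver 2→1: n1:foll/b6/[r]
after 14 — deliver 1→2: ·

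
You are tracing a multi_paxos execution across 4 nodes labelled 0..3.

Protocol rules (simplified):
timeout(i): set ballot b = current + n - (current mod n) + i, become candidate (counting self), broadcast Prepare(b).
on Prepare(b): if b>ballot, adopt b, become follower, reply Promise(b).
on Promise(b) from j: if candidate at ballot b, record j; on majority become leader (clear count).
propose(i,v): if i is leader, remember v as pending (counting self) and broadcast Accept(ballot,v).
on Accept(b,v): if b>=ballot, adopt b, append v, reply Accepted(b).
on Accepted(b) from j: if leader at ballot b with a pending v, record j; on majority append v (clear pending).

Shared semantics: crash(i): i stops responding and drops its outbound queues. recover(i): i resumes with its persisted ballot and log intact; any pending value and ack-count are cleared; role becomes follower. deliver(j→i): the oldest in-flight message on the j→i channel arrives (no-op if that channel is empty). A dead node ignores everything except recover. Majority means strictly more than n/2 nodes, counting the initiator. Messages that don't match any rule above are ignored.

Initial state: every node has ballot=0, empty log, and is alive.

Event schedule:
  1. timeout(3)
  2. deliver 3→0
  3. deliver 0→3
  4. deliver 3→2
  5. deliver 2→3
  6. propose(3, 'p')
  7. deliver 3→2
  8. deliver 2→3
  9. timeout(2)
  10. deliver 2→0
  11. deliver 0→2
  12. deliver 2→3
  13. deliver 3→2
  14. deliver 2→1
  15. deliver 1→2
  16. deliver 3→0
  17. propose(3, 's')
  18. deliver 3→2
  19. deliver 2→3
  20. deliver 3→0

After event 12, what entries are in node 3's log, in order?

e1 timeout(3): 3[cand,b=7,-]
e2 deliver 3→0: 0[foll,b=7,-]
e3 deliver 0→3: ·
e4 deliver 3→2: 2[foll,b=7,-]
e5 deliver 2→3: 3[lead,b=7,-]
e6 propose(3,'p'): ·
e7 deliver 3→2: 2[foll,b=7,p]
e8 deliver 2→3: ·
e9 timeout(2): 2[cand,b=10,p]
e10 deliver 2→0: 0[foll,b=10,-]
e11 deliver 0→2: ·
e12 deliver 2→3: 3[foll,b=10,-]

empty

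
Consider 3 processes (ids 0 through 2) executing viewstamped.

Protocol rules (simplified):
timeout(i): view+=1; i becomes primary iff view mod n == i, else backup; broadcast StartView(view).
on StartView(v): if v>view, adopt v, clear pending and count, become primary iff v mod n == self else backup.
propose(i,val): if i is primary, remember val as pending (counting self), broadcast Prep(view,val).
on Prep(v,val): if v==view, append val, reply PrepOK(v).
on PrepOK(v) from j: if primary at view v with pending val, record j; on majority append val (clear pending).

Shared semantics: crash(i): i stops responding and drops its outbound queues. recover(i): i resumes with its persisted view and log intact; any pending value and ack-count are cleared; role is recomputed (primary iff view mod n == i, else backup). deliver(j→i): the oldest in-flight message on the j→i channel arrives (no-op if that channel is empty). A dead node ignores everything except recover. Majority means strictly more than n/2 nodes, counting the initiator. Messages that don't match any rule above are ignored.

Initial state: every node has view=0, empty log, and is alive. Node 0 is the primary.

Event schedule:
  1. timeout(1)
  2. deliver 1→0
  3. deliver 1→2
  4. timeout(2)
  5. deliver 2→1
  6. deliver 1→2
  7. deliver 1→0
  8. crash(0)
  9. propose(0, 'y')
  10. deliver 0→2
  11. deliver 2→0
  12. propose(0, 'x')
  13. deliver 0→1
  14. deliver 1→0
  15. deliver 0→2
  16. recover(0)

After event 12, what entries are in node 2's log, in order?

step 1 timeout(1): 1={prim,v=1,log=-}
step 2 deliver 1→0: 0={back,v=1,log=-}
step 3 deliver 1→2: 2={back,v=1,log=-}
step 4 timeout(2): 2={prim,v=2,log=-}
step 5 deliver 2→1: 1={back,v=2,log=-}
step 6 deliver 1→2: —
step 7 deliver 1→0: —
step 8 crash(0): 0={✗back,v=1,log=-}
step 9 propose(0,'y'): —
step 10 deliver 0→2: —
step 11 deliver 2→0: —
step 12 propose(0,'x'): —

empty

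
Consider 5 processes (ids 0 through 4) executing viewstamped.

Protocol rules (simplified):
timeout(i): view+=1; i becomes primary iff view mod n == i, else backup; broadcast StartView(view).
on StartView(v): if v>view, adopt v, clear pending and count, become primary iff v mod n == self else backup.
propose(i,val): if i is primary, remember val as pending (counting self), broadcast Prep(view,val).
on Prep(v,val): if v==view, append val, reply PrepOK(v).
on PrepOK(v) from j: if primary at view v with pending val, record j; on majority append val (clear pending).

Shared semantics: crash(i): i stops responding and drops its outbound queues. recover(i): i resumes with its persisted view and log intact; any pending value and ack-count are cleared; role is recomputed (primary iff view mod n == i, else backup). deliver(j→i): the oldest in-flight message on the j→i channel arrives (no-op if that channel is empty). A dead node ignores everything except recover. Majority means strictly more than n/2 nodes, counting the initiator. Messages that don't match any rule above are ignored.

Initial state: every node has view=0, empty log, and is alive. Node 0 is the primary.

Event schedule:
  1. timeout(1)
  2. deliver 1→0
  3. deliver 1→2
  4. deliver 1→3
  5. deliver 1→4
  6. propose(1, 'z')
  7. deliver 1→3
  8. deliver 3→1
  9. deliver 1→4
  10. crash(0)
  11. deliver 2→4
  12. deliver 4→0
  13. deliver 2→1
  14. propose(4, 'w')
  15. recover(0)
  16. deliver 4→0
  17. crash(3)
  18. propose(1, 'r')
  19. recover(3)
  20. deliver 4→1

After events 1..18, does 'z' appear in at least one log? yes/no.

step 1 timeout(1): 1={prim,v=1,log=-}
step 2 deliver 1→0: 0={back,v=1,log=-}
step 3 deliver 1→2: 2={back,v=1,log=-}
step 4 deliver 1→3: 3={back,v=1,log=-}
step 5 deliver 1→4: 4={back,v=1,log=-}
step 6 propose(1,'z'): —
step 7 deliver 1→3: 3={back,v=1,log=z}
step 8 deliver 3→1: —
step 9 deliver 1→4: 4={back,v=1,log=z}
step 10 crash(0): 0={✗back,v=1,log=-}
step 11 deliver 2→4: —
step 12 deliver 4→0: —
step 13 deliver 2→1: —
step 14 propose(4,'w'): —
step 15 recover(0): 0={back,v=1,log=-}
step 16 deliver 4→0: —
step 17 crash(3): 3={✗back,v=1,log=z}
step 18 propose(1,'r'): —

yes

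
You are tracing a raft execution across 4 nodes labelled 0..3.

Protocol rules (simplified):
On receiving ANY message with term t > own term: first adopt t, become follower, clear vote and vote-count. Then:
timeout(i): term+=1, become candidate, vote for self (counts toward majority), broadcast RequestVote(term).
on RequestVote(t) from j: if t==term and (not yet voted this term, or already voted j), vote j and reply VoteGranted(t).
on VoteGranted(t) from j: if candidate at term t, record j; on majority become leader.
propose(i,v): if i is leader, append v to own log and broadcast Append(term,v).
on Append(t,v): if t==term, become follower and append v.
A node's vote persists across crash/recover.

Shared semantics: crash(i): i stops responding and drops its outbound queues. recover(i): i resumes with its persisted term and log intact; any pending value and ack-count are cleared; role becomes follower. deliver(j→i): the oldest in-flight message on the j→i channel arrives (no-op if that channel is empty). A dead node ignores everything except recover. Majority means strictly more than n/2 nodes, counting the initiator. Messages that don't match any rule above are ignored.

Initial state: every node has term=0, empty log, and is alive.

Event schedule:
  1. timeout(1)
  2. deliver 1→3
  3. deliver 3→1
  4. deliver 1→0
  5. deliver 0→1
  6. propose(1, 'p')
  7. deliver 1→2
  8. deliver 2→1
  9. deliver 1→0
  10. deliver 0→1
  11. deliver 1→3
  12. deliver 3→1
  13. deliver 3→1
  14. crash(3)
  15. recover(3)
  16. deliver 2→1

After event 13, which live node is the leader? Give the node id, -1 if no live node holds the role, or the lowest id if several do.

after 1 — timeout(1): n1:cand/t1/[-]
after 2 — deliver 1→3: n3:foll/t1/[-]
after 3 — deliver 3→1: ·
after 4 — deliver 1→0: n0:foll/t1/[-]
after 5 — deliver 0→1: n1:lead/t1/[-]
after 6 — propose(1,'p'): n1:lead/t1/[p]
after 7 — deliver 1→2: n2:foll/t1/[-]
after 8 — deliver 2→1: ·
after 9 — deliver 1→0: n0:foll/t1/[p]
after 10 — deliver 0→1: ·
after 11 — deliver 1→3: n3:foll/t1/[p]
after 12 — deliver 3→1: ·
after 13 — deliver 3→1: ·

1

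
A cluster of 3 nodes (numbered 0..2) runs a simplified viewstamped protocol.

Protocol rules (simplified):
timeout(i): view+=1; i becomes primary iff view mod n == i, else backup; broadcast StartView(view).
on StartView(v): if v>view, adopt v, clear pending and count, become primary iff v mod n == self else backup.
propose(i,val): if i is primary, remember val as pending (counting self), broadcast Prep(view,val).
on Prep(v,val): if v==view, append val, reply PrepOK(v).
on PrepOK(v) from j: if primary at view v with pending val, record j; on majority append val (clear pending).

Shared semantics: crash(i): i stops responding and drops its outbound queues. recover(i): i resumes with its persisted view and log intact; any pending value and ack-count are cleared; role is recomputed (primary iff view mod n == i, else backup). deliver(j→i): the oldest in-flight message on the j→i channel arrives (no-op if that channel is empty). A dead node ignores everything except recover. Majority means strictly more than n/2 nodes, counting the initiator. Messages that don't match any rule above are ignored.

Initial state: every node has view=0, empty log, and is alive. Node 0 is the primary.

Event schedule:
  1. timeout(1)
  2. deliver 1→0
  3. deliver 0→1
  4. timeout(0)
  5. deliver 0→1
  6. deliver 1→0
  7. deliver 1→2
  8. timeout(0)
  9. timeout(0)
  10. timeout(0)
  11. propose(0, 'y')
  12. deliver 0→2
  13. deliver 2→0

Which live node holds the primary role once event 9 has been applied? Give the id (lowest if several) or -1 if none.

e1 timeout(1): 1[prim,v=1,-]
e2 deliver 1→0: 0[back,v=1,-]
e3 deliver 0→1: ·
e4 timeout(0): 0[back,v=2,-]
e5 deliver 0→1: 1[back,v=2,-]
e6 deliver 1→0: ·
e7 deliver 1→2: 2[back,v=1,-]
e8 timeout(0): 0[prim,v=3,-]
e9 timeout(0): 0[back,v=4,-]

-1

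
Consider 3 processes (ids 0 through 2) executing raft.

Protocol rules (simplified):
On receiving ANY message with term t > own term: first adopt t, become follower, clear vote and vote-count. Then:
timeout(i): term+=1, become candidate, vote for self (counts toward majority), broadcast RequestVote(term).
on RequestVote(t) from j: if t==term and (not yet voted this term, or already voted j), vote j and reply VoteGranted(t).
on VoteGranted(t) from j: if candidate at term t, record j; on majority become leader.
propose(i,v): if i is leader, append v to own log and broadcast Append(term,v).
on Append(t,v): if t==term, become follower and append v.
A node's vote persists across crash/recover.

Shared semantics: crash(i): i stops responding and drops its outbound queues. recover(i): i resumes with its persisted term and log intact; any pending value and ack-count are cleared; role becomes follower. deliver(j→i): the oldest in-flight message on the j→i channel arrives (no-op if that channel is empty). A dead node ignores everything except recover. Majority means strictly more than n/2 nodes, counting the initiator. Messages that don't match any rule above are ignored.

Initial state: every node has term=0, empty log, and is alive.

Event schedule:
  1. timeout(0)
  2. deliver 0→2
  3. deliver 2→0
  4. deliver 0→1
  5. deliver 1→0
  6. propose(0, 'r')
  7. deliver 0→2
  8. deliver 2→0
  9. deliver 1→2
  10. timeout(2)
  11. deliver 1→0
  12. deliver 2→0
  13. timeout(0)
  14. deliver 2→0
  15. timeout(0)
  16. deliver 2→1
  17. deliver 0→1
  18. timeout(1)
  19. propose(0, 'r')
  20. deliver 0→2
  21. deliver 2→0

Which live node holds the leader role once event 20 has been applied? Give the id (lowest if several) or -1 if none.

[1] timeout(0) → N0(cand t1 [-])
[2] deliver 0→2 → N2(foll t1 [-])
[3] deliver 2→0 → N0(lead t1 [-])
[4] deliver 0→1 → N1(foll t1 [-])
[5] deliver 1→0 → ∅
[6] propose(0,'r') → N0(lead t1 [r])
[7] deliver 0→2 → N2(foll t1 [r])
[8] deliver 2→0 → ∅
[9] deliver 1→2 → ∅
[10] timeout(2) → N2(cand t2 [r])
[11] deliver 1→0 → ∅
[12] deliver 2→0 → N0(foll t2 [r])
[13] timeout(0) → N0(cand t3 [r])
[14] deliver 2→0 → ∅
[15] timeout(0) → N0(cand t4 [r])
[16] deliver 2→1 → N1(foll t2 [-])
[17] deliver 0→1 → ∅
[18] timeout(1) → N1(cand t3 [-])
[19] propose(0,'r') → ∅
[20] deliver 0→2 → N2(lead t2 [r])

2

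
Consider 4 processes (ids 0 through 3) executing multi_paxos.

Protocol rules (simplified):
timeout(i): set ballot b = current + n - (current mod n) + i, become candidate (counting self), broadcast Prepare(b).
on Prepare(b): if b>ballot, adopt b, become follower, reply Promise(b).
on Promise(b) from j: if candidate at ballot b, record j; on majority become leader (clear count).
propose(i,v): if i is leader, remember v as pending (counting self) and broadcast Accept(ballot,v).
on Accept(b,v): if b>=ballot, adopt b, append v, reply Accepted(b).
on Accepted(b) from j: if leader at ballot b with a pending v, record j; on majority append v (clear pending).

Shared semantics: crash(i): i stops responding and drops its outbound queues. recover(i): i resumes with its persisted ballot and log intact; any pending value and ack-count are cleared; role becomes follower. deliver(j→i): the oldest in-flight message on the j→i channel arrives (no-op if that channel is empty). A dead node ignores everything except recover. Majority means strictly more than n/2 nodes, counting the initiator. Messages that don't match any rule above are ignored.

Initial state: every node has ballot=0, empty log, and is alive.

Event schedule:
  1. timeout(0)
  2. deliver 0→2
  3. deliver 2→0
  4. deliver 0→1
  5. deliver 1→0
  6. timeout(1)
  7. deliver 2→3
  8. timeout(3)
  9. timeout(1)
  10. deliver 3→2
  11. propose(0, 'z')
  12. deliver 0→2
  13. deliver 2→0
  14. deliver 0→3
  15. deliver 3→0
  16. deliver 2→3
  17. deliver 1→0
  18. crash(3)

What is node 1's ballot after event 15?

13

e1 timeout(0): 0[cand,b=4,-]
e2 deliver 0→2: 2[foll,b=4,-]
e3 deliver 2→0: ·
e4 deliver 0→1: 1[foll,b=4,-]
e5 deliver 1→0: 0[lead,b=4,-]
e6 timeout(1): 1[cand,b=9,-]
e7 deliver 2→3: ·
e8 timeout(3): 3[cand,b=7,-]
e9 timeout(1): 1[cand,b=13,-]
e10 deliver 3→2: 2[foll,b=7,-]
e11 propose(0,'z'): ·
e12 deliver 0→2: ·
e13 deliver 2→0: ·
e14 deliver 0→3: ·
e15 deliver 3→0: 0[foll,b=7,-]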